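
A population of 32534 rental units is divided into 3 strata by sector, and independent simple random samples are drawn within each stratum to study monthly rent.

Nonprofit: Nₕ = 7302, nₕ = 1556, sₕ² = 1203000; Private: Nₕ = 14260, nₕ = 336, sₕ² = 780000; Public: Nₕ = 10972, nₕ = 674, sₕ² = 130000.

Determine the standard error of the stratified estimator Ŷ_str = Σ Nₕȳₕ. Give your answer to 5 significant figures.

Var(Ŷ_str) = Σₕ Nₕ²(1 − fₕ)sₕ²/nₕ.
Nonprofit: 7302²·(1 − 1556/7302)·1203000/1556 = 3.2438703 × 10^10.
Private: 14260²·(1 − 336/14260)·780000/336 = 4.6093413 × 10^11.
Public: 10972²·(1 − 674/10972)·130000/674 = 2.1793257 × 10^10.
Sum = 5.1516609 × 10^11.
SE = √(5.1516609 × 10^11) = 717750.

717750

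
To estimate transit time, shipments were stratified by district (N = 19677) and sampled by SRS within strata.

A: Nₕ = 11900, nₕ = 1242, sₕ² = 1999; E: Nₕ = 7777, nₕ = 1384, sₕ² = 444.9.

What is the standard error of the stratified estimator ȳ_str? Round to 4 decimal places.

Var(ȳ_str) = Σₕ Wₕ²(1 − fₕ)sₕ²/nₕ with Wₕ = Nₕ/N, N = 19677.
A: Wₕ = 0.60476699; term = 0.60476699²·(1 − 0.10436975)·1999/1242 = 0.52722513.
E: Wₕ = 0.39523301; term = 0.39523301²·(1 − 0.17796065)·444.9/1384 = 0.041278637.
Sum = 0.56850377.
SE = √(0.56850377) = 0.7540.

0.7540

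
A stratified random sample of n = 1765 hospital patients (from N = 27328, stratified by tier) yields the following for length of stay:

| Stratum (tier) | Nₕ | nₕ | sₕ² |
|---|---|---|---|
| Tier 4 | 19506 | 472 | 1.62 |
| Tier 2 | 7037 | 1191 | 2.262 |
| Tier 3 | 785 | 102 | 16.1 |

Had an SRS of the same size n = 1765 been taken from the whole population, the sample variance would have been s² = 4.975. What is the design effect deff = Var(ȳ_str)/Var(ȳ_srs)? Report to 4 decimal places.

0.7298

Var(ȳ_str) = Σ Wₕ²(1−fₕ)sₕ²/nₕ with Wₕ = Nₕ/27328:
  Tier 4: (19506/27328)²·(1−472/19506)·1.62/472 = 0.0017063008
  Tier 2: (7037/27328)²·(1−1191/7037)·2.262/1191 = 1.0461923 × 10^-4
  Tier 3: (785/27328)²·(1−102/785)·16.1/102 = 1.1331838 × 10^-4
  → Var(ȳ_str) = 0.0019242384.
Var(ȳ_srs) = (1 − 1765/27328)·4.975/1765 = 0.0026366492.
deff = 0.0019242384 / 0.0026366492 = 0.7298.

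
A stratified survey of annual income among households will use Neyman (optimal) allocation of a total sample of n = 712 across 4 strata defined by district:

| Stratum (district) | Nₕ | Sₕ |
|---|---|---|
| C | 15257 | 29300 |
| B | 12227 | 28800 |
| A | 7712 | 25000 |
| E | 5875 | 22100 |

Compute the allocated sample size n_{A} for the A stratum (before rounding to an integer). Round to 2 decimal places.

Neyman allocation: nₕ = n·NₕSₕ / Σⱼ NⱼSⱼ.
Σ NⱼSⱼ = 15257·29300 + 12227·28800 + 7712·25000 + 5875·22100 = 1.1218052 × 10^9.
n_{A} = 712·7712·25000 / (1.1218052 × 10^9) = 122.37.

122.37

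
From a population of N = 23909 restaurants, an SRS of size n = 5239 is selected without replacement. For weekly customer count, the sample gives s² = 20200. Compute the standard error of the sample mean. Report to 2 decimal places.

1.74

Under SRS without replacement, Var(ȳ) = (1 − f)·s²/n with f = n/N = 5239/23909 = 0.21912251.
Var(ȳ) = (1 − 0.21912251)·20200/5239 = 0.78087749·3.8556977 = 3.0108275.
SE(ȳ) = √(3.0108275) = 1.74.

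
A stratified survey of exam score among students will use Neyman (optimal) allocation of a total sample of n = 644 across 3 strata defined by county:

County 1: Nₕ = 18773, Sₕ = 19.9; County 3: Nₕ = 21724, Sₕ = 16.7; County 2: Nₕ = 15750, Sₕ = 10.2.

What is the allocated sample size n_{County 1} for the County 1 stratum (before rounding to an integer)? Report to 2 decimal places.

Neyman allocation: nₕ = n·NₕSₕ / Σⱼ NⱼSⱼ.
Σ NⱼSⱼ = 18773·19.9 + 21724·16.7 + 15750·10.2 = 897023.5.
n_{County 1} = 644·18773·19.9 / 897023.5 = 268.21.

268.21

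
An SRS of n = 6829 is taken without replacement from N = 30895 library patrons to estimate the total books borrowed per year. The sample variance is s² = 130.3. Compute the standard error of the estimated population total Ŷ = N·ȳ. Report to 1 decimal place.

3766.5

Var(Ŷ) = N²·Var(ȳ) = N²·(1 − n/N)·s²/n.
f = 6829/30895 = 0.22103900; Var(ȳ) = 0.77896100·130.3/6829 = 0.014862882.
Var(Ŷ) = 30895² · 0.014862882 = 1.4186636 × 10^7.
SE(Ŷ) = √(1.4186636 × 10^7) = 3766.5.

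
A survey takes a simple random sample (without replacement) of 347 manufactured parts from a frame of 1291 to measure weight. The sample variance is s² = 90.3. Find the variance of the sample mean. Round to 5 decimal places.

0.19028

Under SRS without replacement, Var(ȳ) = (1 − f)·s²/n with f = n/N = 347/1291 = 0.26878389.
Var(ȳ) = (1 − 0.26878389)·90.3/347 = 0.73121611·0.26023055 = 0.19028477.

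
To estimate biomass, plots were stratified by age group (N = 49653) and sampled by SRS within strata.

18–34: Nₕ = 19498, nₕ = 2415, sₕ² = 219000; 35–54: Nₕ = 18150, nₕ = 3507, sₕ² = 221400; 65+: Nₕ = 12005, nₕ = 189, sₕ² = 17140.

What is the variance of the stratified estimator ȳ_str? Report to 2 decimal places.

Var(ȳ_str) = Σₕ Wₕ²(1 − fₕ)sₕ²/nₕ with Wₕ = Nₕ/N, N = 49653.
18–34: Wₕ = 0.39268524; term = 0.39268524²·(1 − 0.12385886)·219000/2415 = 12.251526.
35–54: Wₕ = 0.36553683; term = 0.36553683²·(1 − 0.19322314)·221400/3507 = 6.8054611.
65+: Wₕ = 0.24177794; term = 0.24177794²·(1 − 0.01574344)·17140/189 = 5.217839.
Sum = 24.274826.

24.27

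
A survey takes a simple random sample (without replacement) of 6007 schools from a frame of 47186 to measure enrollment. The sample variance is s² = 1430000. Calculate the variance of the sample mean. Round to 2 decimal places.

Under SRS without replacement, Var(ȳ) = (1 − f)·s²/n with f = n/N = 6007/47186 = 0.12730471.
Var(ȳ) = (1 − 0.12730471)·1430000/6007 = 0.87269529·238.0556 = 207.75.

207.75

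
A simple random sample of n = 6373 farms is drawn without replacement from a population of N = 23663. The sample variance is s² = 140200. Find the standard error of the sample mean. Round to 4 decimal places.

Under SRS without replacement, Var(ȳ) = (1 − f)·s²/n with f = n/N = 6373/23663 = 0.26932342.
Var(ȳ) = (1 − 0.26932342)·140200/6373 = 0.73067658·21.999059 = 16.074197.
SE(ȳ) = √(16.074197) = 4.0093.

4.0093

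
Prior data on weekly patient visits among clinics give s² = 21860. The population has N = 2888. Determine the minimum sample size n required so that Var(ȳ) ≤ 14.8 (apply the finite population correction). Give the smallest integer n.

978

Without fpc, n₀ = s²/D = 21860/14.8 = 1477.0270.
With fpc, (1 − n/N)·s²/n ≤ D requires n ≥ n₀/(1 + n₀/N) = 1477.0270/(1 + 1477.0270/2888) = 977.2343.
Rounding up, n = 978.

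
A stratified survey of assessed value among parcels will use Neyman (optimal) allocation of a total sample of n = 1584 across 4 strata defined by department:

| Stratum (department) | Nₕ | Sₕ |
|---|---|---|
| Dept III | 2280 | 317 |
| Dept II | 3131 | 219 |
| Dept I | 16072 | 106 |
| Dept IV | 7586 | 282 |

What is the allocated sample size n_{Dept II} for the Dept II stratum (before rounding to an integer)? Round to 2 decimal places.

206.83

Neyman allocation: nₕ = n·NₕSₕ / Σⱼ NⱼSⱼ.
Σ NⱼSⱼ = 2280·317 + 3131·219 + 16072·106 + 7586·282 = 5.251333 × 10^6.
n_{Dept II} = 1584·3131·219 / (5.251333 × 10^6) = 206.83.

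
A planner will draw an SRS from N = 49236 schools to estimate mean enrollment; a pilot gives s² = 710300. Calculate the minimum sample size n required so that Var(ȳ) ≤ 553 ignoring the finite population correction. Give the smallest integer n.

Without fpc, n₀ = s²/D = 710300/553 = 1284.4485.
Rounding up, n = 1285.

1285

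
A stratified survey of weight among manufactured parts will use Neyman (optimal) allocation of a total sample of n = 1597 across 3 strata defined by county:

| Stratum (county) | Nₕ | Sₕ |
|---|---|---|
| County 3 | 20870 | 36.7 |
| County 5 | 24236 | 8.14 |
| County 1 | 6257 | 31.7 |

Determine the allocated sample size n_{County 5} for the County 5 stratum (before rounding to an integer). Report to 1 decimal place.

Neyman allocation: nₕ = n·NₕSₕ / Σⱼ NⱼSⱼ.
Σ NⱼSⱼ = 20870·36.7 + 24236·8.14 + 6257·31.7 = 1.1615569 × 10^6.
n_{County 5} = 1597·24236·8.14 / (1.1615569 × 10^6) = 271.2.

271.2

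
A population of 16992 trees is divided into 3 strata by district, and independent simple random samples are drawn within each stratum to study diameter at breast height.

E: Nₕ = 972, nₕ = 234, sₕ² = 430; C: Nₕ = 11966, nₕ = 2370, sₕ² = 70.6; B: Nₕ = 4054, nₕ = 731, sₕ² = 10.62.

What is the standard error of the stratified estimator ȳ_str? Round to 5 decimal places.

Var(ȳ_str) = Σₕ Wₕ²(1 − fₕ)sₕ²/nₕ with Wₕ = Nₕ/N, N = 16992.
E: Wₕ = 0.05720339; term = 0.05720339²·(1 − 0.24074074)·430/234 = 0.0045654777.
C: Wₕ = 0.70421375; term = 0.70421375²·(1 − 0.19806117)·70.6/2370 = 0.011846951.
B: Wₕ = 0.23858286; term = 0.23858286²·(1 − 0.18031574)·10.62/731 = 6.7784786 × 10^-4.
Sum = 0.017090277.
SE = √(0.017090277) = 0.13073.

0.13073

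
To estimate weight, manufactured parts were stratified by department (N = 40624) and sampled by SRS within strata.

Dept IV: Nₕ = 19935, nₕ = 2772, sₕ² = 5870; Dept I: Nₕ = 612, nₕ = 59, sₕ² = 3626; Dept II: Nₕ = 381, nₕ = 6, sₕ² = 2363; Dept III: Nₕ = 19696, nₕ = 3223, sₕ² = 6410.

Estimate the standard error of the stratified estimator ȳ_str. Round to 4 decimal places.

0.9363

Var(ȳ_str) = Σₕ Wₕ²(1 − fₕ)sₕ²/nₕ with Wₕ = Nₕ/N, N = 40624.
Dept IV: Wₕ = 0.49071977; term = 0.49071977²·(1 − 0.13905192)·5870/2772 = 0.4390247.
Dept I: Wₕ = 0.01506499; term = 0.01506499²·(1 − 0.09640523)·3626/59 = 0.012603378.
Dept II: Wₕ = 0.00937869; term = 0.00937869²·(1 − 0.01574803)·2363/6 = 0.034095993.
Dept III: Wₕ = 0.48483655; term = 0.48483655²·(1 − 0.16363729)·6410/3223 = 0.3910057.
Sum = 0.87672977.
SE = √(0.87672977) = 0.9363.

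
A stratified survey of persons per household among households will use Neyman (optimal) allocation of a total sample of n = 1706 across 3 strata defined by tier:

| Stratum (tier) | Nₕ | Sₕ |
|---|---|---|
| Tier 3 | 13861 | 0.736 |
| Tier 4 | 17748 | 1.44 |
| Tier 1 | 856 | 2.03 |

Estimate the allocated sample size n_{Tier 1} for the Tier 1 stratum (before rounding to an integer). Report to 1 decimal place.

Neyman allocation: nₕ = n·NₕSₕ / Σⱼ NⱼSⱼ.
Σ NⱼSⱼ = 13861·0.736 + 17748·1.44 + 856·2.03 = 37496.496.
n_{Tier 1} = 1706·856·2.03 / 37496.496 = 79.1.

79.1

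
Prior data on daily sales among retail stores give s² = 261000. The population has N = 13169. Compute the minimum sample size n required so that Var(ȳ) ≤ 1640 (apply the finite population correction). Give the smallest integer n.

158

Without fpc, n₀ = s²/D = 261000/1640 = 159.1463.
With fpc, (1 − n/N)·s²/n ≤ D requires n ≥ n₀/(1 + n₀/N) = 159.1463/(1 + 159.1463/13169) = 157.2460.
Rounding up, n = 158.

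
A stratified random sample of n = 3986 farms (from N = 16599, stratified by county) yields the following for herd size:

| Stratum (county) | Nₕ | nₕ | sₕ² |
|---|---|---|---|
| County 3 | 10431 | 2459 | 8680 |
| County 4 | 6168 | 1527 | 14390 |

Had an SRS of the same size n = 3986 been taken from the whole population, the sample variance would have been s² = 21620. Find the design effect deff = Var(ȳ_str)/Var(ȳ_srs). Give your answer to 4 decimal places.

0.4960

Var(ȳ_str) = Σ Wₕ²(1−fₕ)sₕ²/nₕ with Wₕ = Nₕ/16599:
  County 3: (10431/16599)²·(1−2459/10431)·8680/2459 = 1.0653458
  County 4: (6168/16599)²·(1−1527/6168)·14390/1527 = 0.97907022
  → Var(ȳ_str) = 2.044416.
Var(ȳ_srs) = (1 − 3986/16599)·21620/3986 = 4.1214958.
deff = 2.044416 / 4.1214958 = 0.4960.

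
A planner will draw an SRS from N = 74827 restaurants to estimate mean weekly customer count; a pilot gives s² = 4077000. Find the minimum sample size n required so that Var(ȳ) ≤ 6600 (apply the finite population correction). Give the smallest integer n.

613

Without fpc, n₀ = s²/D = 4077000/6600 = 617.7273.
With fpc, (1 − n/N)·s²/n ≤ D requires n ≥ n₀/(1 + n₀/N) = 617.7273/(1 + 617.7273/74827) = 612.6695.
Rounding up, n = 613.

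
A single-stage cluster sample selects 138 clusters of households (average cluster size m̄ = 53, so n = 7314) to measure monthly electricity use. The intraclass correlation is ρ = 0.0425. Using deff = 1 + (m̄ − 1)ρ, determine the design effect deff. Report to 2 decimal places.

deff = 1 + (53 − 1)·0.0425 = 1 + 2.21 = 3.21.

3.21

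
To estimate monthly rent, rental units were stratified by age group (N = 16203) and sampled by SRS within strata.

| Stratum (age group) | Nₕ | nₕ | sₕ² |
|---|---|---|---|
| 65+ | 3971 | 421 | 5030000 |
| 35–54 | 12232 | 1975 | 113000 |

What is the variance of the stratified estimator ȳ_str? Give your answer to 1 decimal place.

668.9

Var(ȳ_str) = Σₕ Wₕ²(1 − fₕ)sₕ²/nₕ with Wₕ = Nₕ/N, N = 16203.
65+: Wₕ = 0.24507807; term = 0.24507807²·(1 − 0.10601864)·5030000/421 = 641.5393.
35–54: Wₕ = 0.75492193; term = 0.75492193²·(1 − 0.16146174)·113000/1975 = 27.342505.
Sum = 668.88181.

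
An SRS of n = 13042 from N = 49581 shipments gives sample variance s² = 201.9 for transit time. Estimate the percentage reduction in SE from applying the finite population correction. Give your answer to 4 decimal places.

f = n/N = 13042/49581 = 0.26304431.
SE_no-fpc = √(s²/n) = 0.12442168; SE_fpc = √((1−f)s²/n) = 0.10681119.
Ratio = √(1−f) = 0.85846123. Reduction = 100·(1 − 0.85846123) = 14.1539%.

14.1539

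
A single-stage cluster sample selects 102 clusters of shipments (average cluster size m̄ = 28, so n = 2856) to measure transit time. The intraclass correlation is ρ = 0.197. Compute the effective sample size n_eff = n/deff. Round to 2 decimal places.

deff = 1 + (28 − 1)·0.197 = 1 + 5.319 = 6.319.
n_eff = 2856 / 6.319 = 451.97.

451.97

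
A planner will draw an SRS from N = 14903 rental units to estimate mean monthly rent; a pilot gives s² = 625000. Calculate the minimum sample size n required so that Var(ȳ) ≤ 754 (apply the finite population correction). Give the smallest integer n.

Without fpc, n₀ = s²/D = 625000/754 = 828.9125.
With fpc, (1 − n/N)·s²/n ≤ D requires n ≥ n₀/(1 + n₀/N) = 828.9125/(1 + 828.9125/14903) = 785.2372.
Rounding up, n = 786.

786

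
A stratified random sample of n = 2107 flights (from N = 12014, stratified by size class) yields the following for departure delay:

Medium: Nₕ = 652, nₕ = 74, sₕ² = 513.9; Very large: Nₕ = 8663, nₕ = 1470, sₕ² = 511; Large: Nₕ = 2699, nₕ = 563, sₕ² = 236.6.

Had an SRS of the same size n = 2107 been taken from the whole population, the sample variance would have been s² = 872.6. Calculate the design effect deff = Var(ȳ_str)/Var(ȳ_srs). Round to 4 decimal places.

0.5417

Var(ȳ_str) = Σ Wₕ²(1−fₕ)sₕ²/nₕ with Wₕ = Nₕ/12014:
  Medium: (652/12014)²·(1−74/652)·513.9/74 = 0.018132057
  Very large: (8663/12014)²·(1−1470/8663)·511/1470 = 0.15007442
  Large: (2699/12014)²·(1−563/2699)·236.6/563 = 0.016785536
  → Var(ȳ_str) = 0.18499201.
Var(ȳ_srs) = (1 − 2107/12014)·872.6/2107 = 0.3415114.
deff = 0.18499201 / 0.3415114 = 0.5417.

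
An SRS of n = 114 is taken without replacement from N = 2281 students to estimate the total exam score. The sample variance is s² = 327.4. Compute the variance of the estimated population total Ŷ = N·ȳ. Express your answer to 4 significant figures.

1.420 × 10^7

Var(Ŷ) = N²·Var(ȳ) = N²·(1 − n/N)·s²/n.
f = 114/2281 = 0.04997808; Var(ȳ) = 0.95002192·327.4/114 = 2.7283963.
Var(Ŷ) = 2281² · 2.7283963 = 1.419574 × 10^7.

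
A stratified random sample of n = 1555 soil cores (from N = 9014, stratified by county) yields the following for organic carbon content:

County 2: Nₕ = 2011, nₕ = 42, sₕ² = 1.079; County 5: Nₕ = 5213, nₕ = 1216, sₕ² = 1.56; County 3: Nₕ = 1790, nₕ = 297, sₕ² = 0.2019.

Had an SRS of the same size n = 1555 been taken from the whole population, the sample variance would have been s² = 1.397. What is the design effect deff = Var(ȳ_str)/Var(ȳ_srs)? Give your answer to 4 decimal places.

Var(ȳ_str) = Σ Wₕ²(1−fₕ)sₕ²/nₕ with Wₕ = Nₕ/9014:
  County 2: (2011/9014)²·(1−42/2011)·1.079/42 = 0.0012519726
  County 5: (5213/9014)²·(1−1216/5213)·1.56/1216 = 3.2898628 × 10^-4
  County 3: (1790/9014)²·(1−297/1790)·0.2019/297 = 2.2359269 × 10^-5
  → Var(ȳ_str) = 0.0016033181.
Var(ȳ_srs) = (1 − 1555/9014)·1.397/1555 = 7.4341114 × 10^-4.
deff = 0.0016033181 / (7.4341114 × 10^-4) = 2.1567.

2.1567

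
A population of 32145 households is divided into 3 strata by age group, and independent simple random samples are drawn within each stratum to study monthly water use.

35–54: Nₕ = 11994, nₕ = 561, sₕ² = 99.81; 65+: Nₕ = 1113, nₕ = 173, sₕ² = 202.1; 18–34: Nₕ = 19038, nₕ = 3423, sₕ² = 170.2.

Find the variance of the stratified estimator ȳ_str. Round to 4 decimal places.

0.0391

Var(ȳ_str) = Σₕ Wₕ²(1 − fₕ)sₕ²/nₕ with Wₕ = Nₕ/N, N = 32145.
35–54: Wₕ = 0.37312179; term = 0.37312179²·(1 − 0.04677339)·99.81/561 = 0.023610685.
65+: Wₕ = 0.03462436; term = 0.03462436²·(1 − 0.15543576)·202.1/173 = 0.0011828138.
18–34: Wₕ = 0.59225385; term = 0.59225385²·(1 − 0.17979830)·170.2/3423 = 0.014305041.
Sum = 0.03909854.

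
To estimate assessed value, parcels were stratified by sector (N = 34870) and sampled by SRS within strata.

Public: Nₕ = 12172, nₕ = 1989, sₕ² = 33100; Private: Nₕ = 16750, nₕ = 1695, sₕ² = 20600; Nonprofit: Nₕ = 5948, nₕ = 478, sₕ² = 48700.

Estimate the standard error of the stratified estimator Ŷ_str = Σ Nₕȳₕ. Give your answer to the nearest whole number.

Var(Ŷ_str) = Σₕ Nₕ²(1 − fₕ)sₕ²/nₕ.
Public: 12172²·(1 − 1989/12172)·33100/1989 = 2.0626754 × 10^9.
Private: 16750²·(1 − 1695/16750)·20600/1695 = 3.0647361 × 10^9.
Nonprofit: 5948²·(1 − 478/5948)·48700/478 = 3.3148154 × 10^9.
Sum = 8.4422269 × 10^9.
SE = √(8.4422269 × 10^9) = 91882.

91882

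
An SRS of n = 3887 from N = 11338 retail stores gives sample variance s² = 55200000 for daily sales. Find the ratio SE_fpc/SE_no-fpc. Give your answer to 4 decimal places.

0.8107

f = n/N = 3887/11338 = 0.34282942.
SE_no-fpc = √(s²/n) = 119.16872; SE_fpc = √((1−f)s²/n) = 96.605382.
Ratio = √(1−f) = 0.81066058.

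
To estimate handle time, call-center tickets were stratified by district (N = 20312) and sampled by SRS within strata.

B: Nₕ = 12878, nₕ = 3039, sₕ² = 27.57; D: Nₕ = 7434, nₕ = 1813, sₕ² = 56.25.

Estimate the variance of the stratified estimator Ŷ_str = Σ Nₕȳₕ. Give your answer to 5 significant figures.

Var(Ŷ_str) = Σₕ Nₕ²(1 − fₕ)sₕ²/nₕ.
B: 12878²·(1 − 3039/12878)·27.57/3039 = 1.1494907 × 10^6.
D: 7434²·(1 − 1813/7434)·56.25/1813 = 1.2964652 × 10^6.
Sum = 2.4459559 × 10^6.

2.4460 × 10^6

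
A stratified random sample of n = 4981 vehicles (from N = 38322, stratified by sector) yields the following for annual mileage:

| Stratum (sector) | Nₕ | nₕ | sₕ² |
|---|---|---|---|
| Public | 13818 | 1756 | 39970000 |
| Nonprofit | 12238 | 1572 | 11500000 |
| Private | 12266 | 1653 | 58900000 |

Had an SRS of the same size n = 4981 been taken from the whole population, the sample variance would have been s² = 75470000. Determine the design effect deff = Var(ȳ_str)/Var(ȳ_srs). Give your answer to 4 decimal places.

Var(ȳ_str) = Σ Wₕ²(1−fₕ)sₕ²/nₕ with Wₕ = Nₕ/38322:
  Public: (13818/38322)²·(1−1756/13818)·39970000/1756 = 2583.3177
  Nonprofit: (12238/38322)²·(1−1572/12238)·11500000/1572 = 650.221
  Private: (12266/38322)²·(1−1653/12266)·58900000/1653 = 3158.5462
  → Var(ȳ_str) = 6392.0849.
Var(ȳ_srs) = (1 − 4981/38322)·75470000/4981 = 13182.211.
deff = 6392.0849 / 13182.211 = 0.4849.

0.4849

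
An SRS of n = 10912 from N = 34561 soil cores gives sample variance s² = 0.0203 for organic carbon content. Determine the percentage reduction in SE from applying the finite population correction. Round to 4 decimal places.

17.2795

f = n/N = 10912/34561 = 0.31573160.
SE_no-fpc = √(s²/n) = 0.0013639418; SE_fpc = √((1−f)s²/n) = 0.0011282597.
Ratio = √(1−f) = 0.82720517. Reduction = 100·(1 − 0.82720517) = 17.2795%.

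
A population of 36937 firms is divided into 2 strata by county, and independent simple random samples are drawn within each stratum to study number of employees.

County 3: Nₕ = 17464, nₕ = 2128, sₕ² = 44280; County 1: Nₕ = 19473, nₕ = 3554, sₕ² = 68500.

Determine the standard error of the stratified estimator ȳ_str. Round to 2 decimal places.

2.91

Var(ȳ_str) = Σₕ Wₕ²(1 − fₕ)sₕ²/nₕ with Wₕ = Nₕ/N, N = 36937.
County 3: Wₕ = 0.47280505; term = 0.47280505²·(1 − 0.12185066)·44280/2128 = 4.0847791.
County 1: Wₕ = 0.52719495; term = 0.52719495²·(1 − 0.18250912)·68500/3554 = 4.3792381.
Sum = 8.4640172.
SE = √(8.4640172) = 2.91.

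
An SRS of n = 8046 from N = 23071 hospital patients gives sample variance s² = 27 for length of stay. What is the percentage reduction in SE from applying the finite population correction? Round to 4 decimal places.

f = n/N = 8046/23071 = 0.34874951.
SE_no-fpc = √(s²/n) = 0.057928445; SE_fpc = √((1−f)s²/n) = 0.046748308.
Ratio = √(1−f) = 0.80700092. Reduction = 100·(1 − 0.80700092) = 19.2999%.

19.2999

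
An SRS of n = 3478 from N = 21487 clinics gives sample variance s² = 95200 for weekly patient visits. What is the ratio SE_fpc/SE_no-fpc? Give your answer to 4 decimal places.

f = n/N = 3478/21487 = 0.16186531.
SE_no-fpc = √(s²/n) = 5.2318307; SE_fpc = √((1−f)s²/n) = 4.7897251.
Ratio = √(1−f) = 0.91549696.

0.9155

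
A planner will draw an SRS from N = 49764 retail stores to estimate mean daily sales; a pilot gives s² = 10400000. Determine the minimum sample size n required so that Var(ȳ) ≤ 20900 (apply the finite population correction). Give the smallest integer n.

Without fpc, n₀ = s²/D = 10400000/20900 = 497.6077.
With fpc, (1 − n/N)·s²/n ≤ D requires n ≥ n₀/(1 + n₀/N) = 497.6077/(1 + 497.6077/49764) = 492.6812.
Rounding up, n = 493.

493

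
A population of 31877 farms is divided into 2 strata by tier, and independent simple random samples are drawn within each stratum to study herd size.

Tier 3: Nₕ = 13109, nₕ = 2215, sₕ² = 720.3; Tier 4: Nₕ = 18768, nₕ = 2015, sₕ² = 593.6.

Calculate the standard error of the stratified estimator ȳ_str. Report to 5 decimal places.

0.36994

Var(ȳ_str) = Σₕ Wₕ²(1 − fₕ)sₕ²/nₕ with Wₕ = Nₕ/N, N = 31877.
Tier 3: Wₕ = 0.41123694; term = 0.41123694²·(1 − 0.16896788)·720.3/2215 = 0.045702687.
Tier 4: Wₕ = 0.58876306; term = 0.58876306²·(1 − 0.10736360)·593.6/2015 = 0.09115375.
Sum = 0.13685644.
SE = √(0.13685644) = 0.36994.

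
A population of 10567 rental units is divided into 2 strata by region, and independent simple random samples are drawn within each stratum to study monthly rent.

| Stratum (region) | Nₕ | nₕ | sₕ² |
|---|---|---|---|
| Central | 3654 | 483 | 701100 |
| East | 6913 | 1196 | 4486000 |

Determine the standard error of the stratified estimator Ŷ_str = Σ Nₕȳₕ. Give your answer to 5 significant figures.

406270

Var(Ŷ_str) = Σₕ Nₕ²(1 − fₕ)sₕ²/nₕ.
Central: 3654²·(1 − 483/3654)·701100/483 = 1.6818901 × 10^10.
East: 6913²·(1 − 1196/6913)·4486000/1196 = 1.4823912 × 10^11.
Sum = 1.6505802 × 10^11.
SE = √(1.6505802 × 10^11) = 406270.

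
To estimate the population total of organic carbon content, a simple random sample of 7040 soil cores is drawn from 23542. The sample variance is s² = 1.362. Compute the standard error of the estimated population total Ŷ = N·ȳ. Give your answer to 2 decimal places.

274.15

Var(Ŷ) = N²·Var(ȳ) = N²·(1 − n/N)·s²/n.
f = 7040/23542 = 0.29904001; Var(ȳ) = 0.70095999·1.362/7040 = 1.3561186 × 10^-4.
Var(Ŷ) = 23542² · (1.3561186 × 10^-4) = 75159.587.
SE(Ŷ) = √(75159.587) = 274.15.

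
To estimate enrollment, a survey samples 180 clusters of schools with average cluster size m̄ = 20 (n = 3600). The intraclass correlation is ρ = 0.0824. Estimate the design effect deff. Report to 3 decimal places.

deff = 1 + (20 − 1)·0.0824 = 1 + 1.5656 = 2.5656.

2.566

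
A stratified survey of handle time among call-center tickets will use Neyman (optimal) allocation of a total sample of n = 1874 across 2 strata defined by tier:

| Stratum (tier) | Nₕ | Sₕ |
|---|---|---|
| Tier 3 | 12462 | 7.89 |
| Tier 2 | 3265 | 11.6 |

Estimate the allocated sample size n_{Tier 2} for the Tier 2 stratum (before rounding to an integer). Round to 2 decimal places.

Neyman allocation: nₕ = n·NₕSₕ / Σⱼ NⱼSⱼ.
Σ NⱼSⱼ = 12462·7.89 + 3265·11.6 = 136199.18.
n_{Tier 2} = 1874·3265·11.6 / 136199.18 = 521.12.

521.12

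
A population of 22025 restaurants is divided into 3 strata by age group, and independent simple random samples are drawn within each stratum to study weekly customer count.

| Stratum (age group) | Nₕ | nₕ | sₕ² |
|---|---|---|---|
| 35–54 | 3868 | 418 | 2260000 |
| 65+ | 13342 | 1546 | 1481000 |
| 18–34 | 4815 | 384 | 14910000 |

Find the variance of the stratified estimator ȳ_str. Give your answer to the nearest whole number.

2167

Var(ȳ_str) = Σₕ Wₕ²(1 − fₕ)sₕ²/nₕ with Wₕ = Nₕ/N, N = 22025.
35–54: Wₕ = 0.17561862; term = 0.17561862²·(1 − 0.10806618)·2260000/418 = 148.7325.
65+: Wₕ = 0.60576617; term = 0.60576617²·(1 − 0.11587468)·1481000/1546 = 310.79172.
18–34: Wₕ = 0.21861521; term = 0.21861521²·(1 − 0.07975078)·14910000/384 = 1707.7041.
Sum = 2167.2283.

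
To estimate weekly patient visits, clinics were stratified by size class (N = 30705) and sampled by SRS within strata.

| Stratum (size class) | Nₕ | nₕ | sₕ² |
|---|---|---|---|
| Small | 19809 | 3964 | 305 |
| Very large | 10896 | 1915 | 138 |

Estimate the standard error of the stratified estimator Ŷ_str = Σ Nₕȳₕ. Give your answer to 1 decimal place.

Var(Ŷ_str) = Σₕ Nₕ²(1 − fₕ)sₕ²/nₕ.
Small: 19809²·(1 − 3964/19809)·305/3964 = 2.4150214 × 10^7.
Very large: 10896²·(1 − 1915/10896)·138/1915 = 7.0518343 × 10^6.
Sum = 3.1202048 × 10^7.
SE = √(3.1202048 × 10^7) = 5585.9.

5585.9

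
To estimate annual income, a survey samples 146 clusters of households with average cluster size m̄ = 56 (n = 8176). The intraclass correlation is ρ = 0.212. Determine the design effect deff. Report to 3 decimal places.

12.660

deff = 1 + (56 − 1)·0.212 = 1 + 11.66 = 12.66.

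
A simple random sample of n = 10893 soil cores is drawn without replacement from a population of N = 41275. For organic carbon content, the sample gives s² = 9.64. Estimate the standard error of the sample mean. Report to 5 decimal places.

Under SRS without replacement, Var(ȳ) = (1 − f)·s²/n with f = n/N = 10893/41275 = 0.26391278.
Var(ȳ) = (1 − 0.26391278)·9.64/10893 = 0.73608722·8.84972 × 10^-4 = 6.5141658 × 10^-4.
SE(ȳ) = √(6.5141658 × 10^-4) = 0.02552.

0.02552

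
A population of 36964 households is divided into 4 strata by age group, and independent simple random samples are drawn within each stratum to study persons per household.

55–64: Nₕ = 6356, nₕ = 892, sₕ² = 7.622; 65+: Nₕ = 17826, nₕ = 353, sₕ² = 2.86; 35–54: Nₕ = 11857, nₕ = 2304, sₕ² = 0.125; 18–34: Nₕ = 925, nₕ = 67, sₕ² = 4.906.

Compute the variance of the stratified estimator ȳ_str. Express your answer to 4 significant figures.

Var(ȳ_str) = Σₕ Wₕ²(1 − fₕ)sₕ²/nₕ with Wₕ = Nₕ/N, N = 36964.
55–64: Wₕ = 0.17195109; term = 0.17195109²·(1 − 0.14033984)·7.622/892 = 2.1719046 × 10^-4.
65+: Wₕ = 0.48225300; term = 0.48225300²·(1 − 0.01980254)·2.86/353 = 0.0018469485.
35–54: Wₕ = 0.32077156; term = 0.32077156²·(1 − 0.19431559)·0.125/2304 = 4.497635 × 10^-6.
18–34: Wₕ = 0.02502435; term = 0.02502435²·(1 − 0.07243243)·4.906/67 = 4.2532787 × 10^-5.
Sum = 0.0021111694.

0.002111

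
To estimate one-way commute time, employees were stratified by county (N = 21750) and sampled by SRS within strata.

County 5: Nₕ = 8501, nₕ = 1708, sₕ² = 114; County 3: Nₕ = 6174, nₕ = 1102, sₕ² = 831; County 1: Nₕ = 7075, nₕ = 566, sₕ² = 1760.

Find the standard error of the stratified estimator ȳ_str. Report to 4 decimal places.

0.6006

Var(ȳ_str) = Σₕ Wₕ²(1 − fₕ)sₕ²/nₕ with Wₕ = Nₕ/N, N = 21750.
County 5: Wₕ = 0.39085057; term = 0.39085057²·(1 − 0.20091754)·114/1708 = 0.0081476074.
County 3: Wₕ = 0.28386207; term = 0.28386207²·(1 − 0.17849044)·831/1102 = 0.049916805.
County 1: Wₕ = 0.32528736; term = 0.32528736²·(1 − 0.08000000)·1760/566 = 0.30270419.
Sum = 0.3607686.
SE = √(0.3607686) = 0.6006.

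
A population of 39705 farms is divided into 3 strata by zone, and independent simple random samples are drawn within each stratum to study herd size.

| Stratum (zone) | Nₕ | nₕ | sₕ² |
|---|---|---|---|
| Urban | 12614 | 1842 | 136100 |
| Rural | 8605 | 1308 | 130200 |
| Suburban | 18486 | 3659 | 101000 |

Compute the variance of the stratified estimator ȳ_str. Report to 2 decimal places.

15.13

Var(ȳ_str) = Σₕ Wₕ²(1 − fₕ)sₕ²/nₕ with Wₕ = Nₕ/N, N = 39705.
Urban: Wₕ = 0.31769299; term = 0.31769299²·(1 − 0.14602822)·136100/1842 = 6.3683551.
Rural: Wₕ = 0.21672333; term = 0.21672333²·(1 − 0.15200465)·130200/1308 = 3.9646793.
Suburban: Wₕ = 0.46558368; term = 0.46558368²·(1 − 0.19793357)·101000/3659 = 4.7991553.
Sum = 15.13219.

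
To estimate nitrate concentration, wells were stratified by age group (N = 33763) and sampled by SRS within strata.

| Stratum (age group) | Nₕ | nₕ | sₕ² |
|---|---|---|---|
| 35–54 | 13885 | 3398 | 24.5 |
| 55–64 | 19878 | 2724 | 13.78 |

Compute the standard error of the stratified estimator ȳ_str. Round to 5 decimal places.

0.04934

Var(ȳ_str) = Σₕ Wₕ²(1 − fₕ)sₕ²/nₕ with Wₕ = Nₕ/N, N = 33763.
35–54: Wₕ = 0.41124900; term = 0.41124900²·(1 − 0.24472452)·24.5/3398 = 9.2099613 × 10^-4.
55–64: Wₕ = 0.58875100; term = 0.58875100²·(1 − 0.13703592)·13.78/2724 = 0.0015132063.
Sum = 0.0024342024.
SE = √(0.0024342024) = 0.04934.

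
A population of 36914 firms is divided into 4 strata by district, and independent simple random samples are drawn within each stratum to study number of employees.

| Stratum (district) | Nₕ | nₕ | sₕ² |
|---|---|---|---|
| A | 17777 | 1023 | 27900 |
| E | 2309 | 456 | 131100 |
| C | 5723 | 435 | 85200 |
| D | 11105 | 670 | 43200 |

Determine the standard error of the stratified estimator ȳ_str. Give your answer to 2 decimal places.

4.09

Var(ȳ_str) = Σₕ Wₕ²(1 − fₕ)sₕ²/nₕ with Wₕ = Nₕ/N, N = 36914.
A: Wₕ = 0.48157880; term = 0.48157880²·(1 − 0.05754627)·27900/1023 = 5.9610579.
E: Wₕ = 0.06255079; term = 0.06255079²·(1 − 0.19748809)·131100/456 = 0.90272399.
C: Wₕ = 0.15503603; term = 0.15503603²·(1 − 0.07600909)·85200/435 = 4.3499405.
D: Wₕ = 0.30083437; term = 0.30083437²·(1 − 0.06033318)·43200/670 = 5.4832462.
Sum = 16.696969.
SE = √(16.696969) = 4.09.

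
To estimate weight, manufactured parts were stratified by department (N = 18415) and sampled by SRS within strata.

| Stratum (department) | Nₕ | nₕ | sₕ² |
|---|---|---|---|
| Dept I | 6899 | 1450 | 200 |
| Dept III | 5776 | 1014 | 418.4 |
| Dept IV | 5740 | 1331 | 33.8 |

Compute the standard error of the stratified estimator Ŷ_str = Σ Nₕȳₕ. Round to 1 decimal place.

Var(Ŷ_str) = Σₕ Nₕ²(1 − fₕ)sₕ²/nₕ.
Dept I: 6899²·(1 − 1450/6899)·200/1450 = 5.1851932 × 10^6.
Dept III: 5776²·(1 − 1014/5776)·418.4/1014 = 1.1349332 × 10^7.
Dept IV: 5740²·(1 − 1331/5740)·33.8/1331 = 642673.86.
Sum = 1.7177199 × 10^7.
SE = √(1.7177199 × 10^7) = 4144.5.

4144.5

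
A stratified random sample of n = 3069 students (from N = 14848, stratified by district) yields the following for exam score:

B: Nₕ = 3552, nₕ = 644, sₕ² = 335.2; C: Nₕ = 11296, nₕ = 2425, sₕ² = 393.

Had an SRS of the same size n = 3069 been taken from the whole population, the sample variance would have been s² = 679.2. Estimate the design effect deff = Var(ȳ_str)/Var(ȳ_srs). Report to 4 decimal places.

0.5585

Var(ȳ_str) = Σ Wₕ²(1−fₕ)sₕ²/nₕ with Wₕ = Nₕ/14848:
  B: (3552/14848)²·(1−644/3552)·335.2/644 = 0.024386506
  C: (11296/14848)²·(1−2425/11296)·393/2425 = 0.07366177
  → Var(ȳ_str) = 0.098048276.
Var(ȳ_srs) = (1 − 3069/14848)·679.2/3069 = 0.17556634.
deff = 0.098048276 / 0.17556634 = 0.5585.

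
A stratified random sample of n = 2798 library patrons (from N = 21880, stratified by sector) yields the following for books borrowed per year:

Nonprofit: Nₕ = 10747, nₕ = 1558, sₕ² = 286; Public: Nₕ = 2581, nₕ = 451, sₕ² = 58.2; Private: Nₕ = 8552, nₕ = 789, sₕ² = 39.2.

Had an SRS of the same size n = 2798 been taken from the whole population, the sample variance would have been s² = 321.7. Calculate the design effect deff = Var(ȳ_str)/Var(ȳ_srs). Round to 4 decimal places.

Var(ȳ_str) = Σ Wₕ²(1−fₕ)sₕ²/nₕ with Wₕ = Nₕ/21880:
  Nonprofit: (10747/21880)²·(1−1558/10747)·286/1558 = 0.037866873
  Public: (2581/21880)²·(1−451/2581)·58.2/451 = 0.0014819018
  Private: (8552/21880)²·(1−789/8552)·39.2/789 = 0.0068898808
  → Var(ȳ_str) = 0.046238656.
Var(ȳ_srs) = (1 − 2798/21880)·321.7/2798 = 0.10027206.
deff = 0.046238656 / 0.10027206 = 0.4611.

0.4611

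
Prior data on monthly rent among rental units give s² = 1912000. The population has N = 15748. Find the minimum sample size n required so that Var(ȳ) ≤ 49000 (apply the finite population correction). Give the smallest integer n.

Without fpc, n₀ = s²/D = 1912000/49000 = 39.0204.
With fpc, (1 − n/N)·s²/n ≤ D requires n ≥ n₀/(1 + n₀/N) = 39.0204/(1 + 39.0204/15748) = 38.9240.
Rounding up, n = 39.

39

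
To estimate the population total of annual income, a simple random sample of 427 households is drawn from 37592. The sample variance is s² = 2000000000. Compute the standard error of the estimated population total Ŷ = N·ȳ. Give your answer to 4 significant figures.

Var(Ŷ) = N²·Var(ȳ) = N²·(1 − n/N)·s²/n.
f = 427/37592 = 0.01135880; Var(ȳ) = 0.98864120·2000000000/427 = 4.6306379 × 10^6.
Var(Ŷ) = 37592² · (4.6306379 × 10^6) = 6.5438251 × 10^15.
SE(Ŷ) = √(6.5438251 × 10^15) = 8.089 × 10^7.

8.089 × 10^7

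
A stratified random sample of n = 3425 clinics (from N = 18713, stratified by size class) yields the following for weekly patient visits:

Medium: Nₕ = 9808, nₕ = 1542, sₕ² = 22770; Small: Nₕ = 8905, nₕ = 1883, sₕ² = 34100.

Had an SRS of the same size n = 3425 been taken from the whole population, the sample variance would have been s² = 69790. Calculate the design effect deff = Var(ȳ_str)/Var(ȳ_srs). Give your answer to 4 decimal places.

0.3996

Var(ȳ_str) = Σ Wₕ²(1−fₕ)sₕ²/nₕ with Wₕ = Nₕ/18713:
  Medium: (9808/18713)²·(1−1542/9808)·22770/1542 = 3.4187526
  Small: (8905/18713)²·(1−1883/8905)·34100/1883 = 3.2337912
  → Var(ȳ_str) = 6.6525438.
Var(ȳ_srs) = (1 − 3425/18713)·69790/3425 = 16.647149.
deff = 6.6525438 / 16.647149 = 0.3996.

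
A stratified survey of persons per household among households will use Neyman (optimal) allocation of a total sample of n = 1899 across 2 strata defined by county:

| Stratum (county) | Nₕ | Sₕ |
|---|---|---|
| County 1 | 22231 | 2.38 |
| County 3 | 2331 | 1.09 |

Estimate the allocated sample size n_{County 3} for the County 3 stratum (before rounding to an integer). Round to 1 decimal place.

Neyman allocation: nₕ = n·NₕSₕ / Σⱼ NⱼSⱼ.
Σ NⱼSⱼ = 22231·2.38 + 2331·1.09 = 55450.57.
n_{County 3} = 1899·2331·1.09 / 55450.57 = 87.0.

87.0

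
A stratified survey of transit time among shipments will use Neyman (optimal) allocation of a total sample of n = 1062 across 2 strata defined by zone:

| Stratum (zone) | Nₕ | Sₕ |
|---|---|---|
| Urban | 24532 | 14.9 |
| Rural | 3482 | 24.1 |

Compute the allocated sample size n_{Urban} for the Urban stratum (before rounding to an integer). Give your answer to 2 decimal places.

Neyman allocation: nₕ = n·NₕSₕ / Σⱼ NⱼSⱼ.
Σ NⱼSⱼ = 24532·14.9 + 3482·24.1 = 449443.
n_{Urban} = 1062·24532·14.9 / 449443 = 863.71.

863.71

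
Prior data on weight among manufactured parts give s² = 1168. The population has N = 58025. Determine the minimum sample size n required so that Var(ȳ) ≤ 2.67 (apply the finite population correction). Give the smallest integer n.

435

Without fpc, n₀ = s²/D = 1168/2.67 = 437.4532.
With fpc, (1 − n/N)·s²/n ≤ D requires n ≥ n₀/(1 + n₀/N) = 437.4532/(1 + 437.4532/58025) = 434.1799.
Rounding up, n = 435.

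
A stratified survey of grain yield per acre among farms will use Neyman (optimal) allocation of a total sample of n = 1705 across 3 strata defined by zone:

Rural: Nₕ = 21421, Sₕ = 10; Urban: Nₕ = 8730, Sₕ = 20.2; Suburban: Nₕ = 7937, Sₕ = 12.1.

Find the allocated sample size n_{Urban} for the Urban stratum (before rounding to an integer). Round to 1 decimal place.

Neyman allocation: nₕ = n·NₕSₕ / Σⱼ NⱼSⱼ.
Σ NⱼSⱼ = 21421·10 + 8730·20.2 + 7937·12.1 = 486593.7.
n_{Urban} = 1705·8730·20.2 / 486593.7 = 617.9.

617.9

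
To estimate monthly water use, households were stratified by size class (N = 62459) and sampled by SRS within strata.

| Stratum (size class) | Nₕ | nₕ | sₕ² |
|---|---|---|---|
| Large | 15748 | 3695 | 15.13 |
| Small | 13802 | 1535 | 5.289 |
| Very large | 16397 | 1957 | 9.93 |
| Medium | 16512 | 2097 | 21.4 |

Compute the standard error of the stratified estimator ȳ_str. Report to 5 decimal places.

Var(ȳ_str) = Σₕ Wₕ²(1 − fₕ)sₕ²/nₕ with Wₕ = Nₕ/N, N = 62459.
Large: Wₕ = 0.25213340; term = 0.25213340²·(1 − 0.23463297)·15.13/3695 = 1.9923012 × 10^-4.
Small: Wₕ = 0.22097696; term = 0.22097696²·(1 − 0.11121577)·5.289/1535 = 1.4953936 × 10^-4.
Very large: Wₕ = 0.26252422; term = 0.26252422²·(1 − 0.11935110)·9.93/1957 = 3.0796401 × 10^-4.
Medium: Wₕ = 0.26436542; term = 0.26436542²·(1 − 0.12699855)·21.4/2097 = 6.2264373 × 10^-4.
Sum = 0.0012793772.
SE = √(0.0012793772) = 0.03577.

0.03577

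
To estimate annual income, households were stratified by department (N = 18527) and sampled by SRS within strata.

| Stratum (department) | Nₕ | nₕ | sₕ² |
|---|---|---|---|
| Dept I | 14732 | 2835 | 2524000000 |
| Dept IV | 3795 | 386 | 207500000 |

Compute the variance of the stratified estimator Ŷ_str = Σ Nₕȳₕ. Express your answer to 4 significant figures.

Var(Ŷ_str) = Σₕ Nₕ²(1 − fₕ)sₕ²/nₕ.
Dept I: 14732²·(1 − 2835/14732)·2524000000/2835 = 1.5603983 × 10^14.
Dept IV: 3795²·(1 − 386/3795)·207500000/386 = 6.9545587 × 10^12.
Sum = 1.6299439 × 10^14.

1.630 × 10^14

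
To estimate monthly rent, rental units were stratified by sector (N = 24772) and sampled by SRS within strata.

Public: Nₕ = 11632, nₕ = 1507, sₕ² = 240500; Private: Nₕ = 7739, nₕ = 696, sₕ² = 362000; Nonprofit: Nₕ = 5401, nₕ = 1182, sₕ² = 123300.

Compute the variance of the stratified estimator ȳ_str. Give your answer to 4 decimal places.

Var(ȳ_str) = Σₕ Wₕ²(1 − fₕ)sₕ²/nₕ with Wₕ = Nₕ/N, N = 24772.
Public: Wₕ = 0.46956241; term = 0.46956241²·(1 − 0.12955640)·240500/1507 = 30.628739.
Private: Wₕ = 0.31240917; term = 0.31240917²·(1 − 0.08993410)·362000/696 = 46.197633.
Nonprofit: Wₕ = 0.21802842; term = 0.21802842²·(1 − 0.21884836)·123300/1182 = 3.8735321.
Sum = 80.699904.

80.6999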